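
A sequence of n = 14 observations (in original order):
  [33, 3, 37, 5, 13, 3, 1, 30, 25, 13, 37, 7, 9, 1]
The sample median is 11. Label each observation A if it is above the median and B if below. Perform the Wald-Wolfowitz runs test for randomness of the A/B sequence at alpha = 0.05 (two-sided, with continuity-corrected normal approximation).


Step 1: Compute median = 11; label A = above, B = below.
Labels in order: ABABABBAAAABBB  (n_A = 7, n_B = 7)
Step 2: Count runs R = 8.
Step 3: Under H0 (random ordering), E[R] = 2*n_A*n_B/(n_A+n_B) + 1 = 2*7*7/14 + 1 = 8.0000.
        Var[R] = 2*n_A*n_B*(2*n_A*n_B - n_A - n_B) / ((n_A+n_B)^2 * (n_A+n_B-1)) = 8232/2548 = 3.2308.
        SD[R] = 1.7974.
Step 4: R = E[R], so z = 0 with no continuity correction.
Step 5: Two-sided p-value via normal approximation = 2*(1 - Phi(|z|)) = 1.000000.
Step 6: alpha = 0.05. fail to reject H0.

R = 8, z = 0.0000, p = 1.000000, fail to reject H0.


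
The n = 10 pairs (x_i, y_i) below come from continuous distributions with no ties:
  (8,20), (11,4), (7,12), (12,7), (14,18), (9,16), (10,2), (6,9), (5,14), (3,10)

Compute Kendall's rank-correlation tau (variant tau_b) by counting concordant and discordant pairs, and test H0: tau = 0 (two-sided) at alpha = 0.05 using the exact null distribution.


Step 1: Enumerate the 45 unordered pairs (i,j) with i<j and classify each by sign(x_j-x_i) * sign(y_j-y_i).
  (1,2):dx=+3,dy=-16->D; (1,3):dx=-1,dy=-8->C; (1,4):dx=+4,dy=-13->D; (1,5):dx=+6,dy=-2->D
  (1,6):dx=+1,dy=-4->D; (1,7):dx=+2,dy=-18->D; (1,8):dx=-2,dy=-11->C; (1,9):dx=-3,dy=-6->C
  (1,10):dx=-5,dy=-10->C; (2,3):dx=-4,dy=+8->D; (2,4):dx=+1,dy=+3->C; (2,5):dx=+3,dy=+14->C
  (2,6):dx=-2,dy=+12->D; (2,7):dx=-1,dy=-2->C; (2,8):dx=-5,dy=+5->D; (2,9):dx=-6,dy=+10->D
  (2,10):dx=-8,dy=+6->D; (3,4):dx=+5,dy=-5->D; (3,5):dx=+7,dy=+6->C; (3,6):dx=+2,dy=+4->C
  (3,7):dx=+3,dy=-10->D; (3,8):dx=-1,dy=-3->C; (3,9):dx=-2,dy=+2->D; (3,10):dx=-4,dy=-2->C
  (4,5):dx=+2,dy=+11->C; (4,6):dx=-3,dy=+9->D; (4,7):dx=-2,dy=-5->C; (4,8):dx=-6,dy=+2->D
  (4,9):dx=-7,dy=+7->D; (4,10):dx=-9,dy=+3->D; (5,6):dx=-5,dy=-2->C; (5,7):dx=-4,dy=-16->C
  (5,8):dx=-8,dy=-9->C; (5,9):dx=-9,dy=-4->C; (5,10):dx=-11,dy=-8->C; (6,7):dx=+1,dy=-14->D
  (6,8):dx=-3,dy=-7->C; (6,9):dx=-4,dy=-2->C; (6,10):dx=-6,dy=-6->C; (7,8):dx=-4,dy=+7->D
  (7,9):dx=-5,dy=+12->D; (7,10):dx=-7,dy=+8->D; (8,9):dx=-1,dy=+5->D; (8,10):dx=-3,dy=+1->D
  (9,10):dx=-2,dy=-4->C
Step 2: C = 22, D = 23, total pairs = 45.
Step 3: tau = (C - D)/(n(n-1)/2) = (22 - 23)/45 = -0.022222.
Step 4: Exact two-sided p-value (enumerate n! = 3628800 permutations of y under H0): p = 1.000000.
Step 5: alpha = 0.05. fail to reject H0.

tau_b = -0.0222 (C=22, D=23), p = 1.000000, fail to reject H0.


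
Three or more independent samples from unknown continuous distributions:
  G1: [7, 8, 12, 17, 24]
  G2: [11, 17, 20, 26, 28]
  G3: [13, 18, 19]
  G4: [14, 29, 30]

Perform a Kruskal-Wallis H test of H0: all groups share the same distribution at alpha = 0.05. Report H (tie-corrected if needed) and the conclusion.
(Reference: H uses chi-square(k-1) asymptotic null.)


Step 1: Combine all N = 16 observations and assign midranks.
sorted (value, group, rank): (7,G1,1), (8,G1,2), (11,G2,3), (12,G1,4), (13,G3,5), (14,G4,6), (17,G1,7.5), (17,G2,7.5), (18,G3,9), (19,G3,10), (20,G2,11), (24,G1,12), (26,G2,13), (28,G2,14), (29,G4,15), (30,G4,16)
Step 2: Sum ranks within each group.
R_1 = 26.5 (n_1 = 5)
R_2 = 48.5 (n_2 = 5)
R_3 = 24 (n_3 = 3)
R_4 = 37 (n_4 = 3)
Step 3: H = 12/(N(N+1)) * sum(R_i^2/n_i) - 3(N+1)
     = 12/(16*17) * (26.5^2/5 + 48.5^2/5 + 24^2/3 + 37^2/3) - 3*17
     = 0.044118 * 1259.23 - 51
     = 4.554412.
Step 4: Ties present; correction factor C = 1 - 6/(16^3 - 16) = 0.998529. Corrected H = 4.554412 / 0.998529 = 4.561119.
Step 5: Under H0, H ~ chi^2(3); p-value = 0.206903.
Step 6: alpha = 0.05. fail to reject H0.

H = 4.5611, df = 3, p = 0.206903, fail to reject H0.


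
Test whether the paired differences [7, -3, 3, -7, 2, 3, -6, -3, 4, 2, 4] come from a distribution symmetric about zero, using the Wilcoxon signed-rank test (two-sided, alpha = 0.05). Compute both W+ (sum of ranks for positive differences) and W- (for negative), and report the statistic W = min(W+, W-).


Step 1: Drop any zero differences (none here) and take |d_i|.
|d| = [7, 3, 3, 7, 2, 3, 6, 3, 4, 2, 4]
Step 2: Midrank |d_i| (ties get averaged ranks).
ranks: |7|->10.5, |3|->4.5, |3|->4.5, |7|->10.5, |2|->1.5, |3|->4.5, |6|->9, |3|->4.5, |4|->7.5, |2|->1.5, |4|->7.5
Step 3: Attach original signs; sum ranks with positive sign and with negative sign.
W+ = 10.5 + 4.5 + 1.5 + 4.5 + 7.5 + 1.5 + 7.5 = 37.5
W- = 4.5 + 10.5 + 9 + 4.5 = 28.5
(Check: W+ + W- = 66 should equal n(n+1)/2 = 66.)
Step 4: Test statistic W = min(W+, W-) = 28.5.
Step 5: Ties in |d|, so use the tie-corrected normal approximation.
        E[W] = n(n+1)/4 = 11*12/4 = 33.
        Tie groups: |d|=2 (t=2), |d|=3 (t=4), |d|=4 (t=2), |d|=7 (t=2); sum(t^3 - t) = 78.
        Var[W] = n(n+1)(2n+1)/24 - sum(t^3-t)/48 = 3036/24 - 78/48 = 124.875.
        z = (W - E[W]) / sqrt(Var[W]) = (28.5 - 33) / 11.1747 = -0.4027.
        Two-sided p = 2*Phi(z) = 0.687174.
Step 6: alpha = 0.05. fail to reject H0.

W+ = 37.5, W- = 28.5, W = min = 28.5, p = 0.687174, fail to reject H0.


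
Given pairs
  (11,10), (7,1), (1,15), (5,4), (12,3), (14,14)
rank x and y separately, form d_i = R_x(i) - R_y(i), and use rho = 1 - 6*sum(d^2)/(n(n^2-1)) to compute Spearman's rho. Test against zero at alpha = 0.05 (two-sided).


Step 1: Rank x and y separately (midranks; no ties here).
rank(x): 11->4, 7->3, 1->1, 5->2, 12->5, 14->6
rank(y): 10->4, 1->1, 15->6, 4->3, 3->2, 14->5
Step 2: d_i = R_x(i) - R_y(i); compute d_i^2.
  (4-4)^2=0, (3-1)^2=4, (1-6)^2=25, (2-3)^2=1, (5-2)^2=9, (6-5)^2=1
sum(d^2) = 40.
Step 3: rho = 1 - 6*40 / (6*(6^2 - 1)) = 1 - 240/210 = -0.142857.
Step 4: Under H0, t = rho * sqrt((n-2)/(1-rho^2)) = -0.2887 ~ t(4).
Step 5: Two-sided p-value from the t-distribution with 4 df = 0.787172.
Step 6: alpha = 0.05. fail to reject H0.

rho = -0.1429, p = 0.787172, fail to reject H0 at alpha = 0.05.


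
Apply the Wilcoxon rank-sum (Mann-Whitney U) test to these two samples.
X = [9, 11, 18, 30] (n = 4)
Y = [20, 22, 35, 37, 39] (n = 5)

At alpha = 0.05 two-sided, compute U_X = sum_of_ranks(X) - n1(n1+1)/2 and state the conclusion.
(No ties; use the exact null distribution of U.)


Step 1: Combine and sort all 9 observations; assign midranks.
sorted (value, group): (9,X), (11,X), (18,X), (20,Y), (22,Y), (30,X), (35,Y), (37,Y), (39,Y)
ranks: 9->1, 11->2, 18->3, 20->4, 22->5, 30->6, 35->7, 37->8, 39->9
Step 2: Rank sum for X: R1 = 1 + 2 + 3 + 6 = 12.
Step 3: U_X = R1 - n1(n1+1)/2 = 12 - 4*5/2 = 12 - 10 = 2.
       U_Y = n1*n2 - U_X = 20 - 2 = 18.
Step 4: No ties, so the exact null distribution of U (based on enumerating the C(9,4) = 126 equally likely rank assignments) gives the two-sided p-value.
Step 5: p-value = 0.063492; compare to alpha = 0.05. fail to reject H0.

U_X = 2, p = 0.063492, fail to reject H0 at alpha = 0.05.


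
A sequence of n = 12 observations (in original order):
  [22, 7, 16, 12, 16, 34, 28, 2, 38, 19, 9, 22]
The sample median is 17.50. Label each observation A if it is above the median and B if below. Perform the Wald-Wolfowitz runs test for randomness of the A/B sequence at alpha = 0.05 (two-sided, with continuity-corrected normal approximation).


Step 1: Compute median = 17.50; label A = above, B = below.
Labels in order: ABBBBAABAABA  (n_A = 6, n_B = 6)
Step 2: Count runs R = 7.
Step 3: Under H0 (random ordering), E[R] = 2*n_A*n_B/(n_A+n_B) + 1 = 2*6*6/12 + 1 = 7.0000.
        Var[R] = 2*n_A*n_B*(2*n_A*n_B - n_A - n_B) / ((n_A+n_B)^2 * (n_A+n_B-1)) = 4320/1584 = 2.7273.
        SD[R] = 1.6514.
Step 4: R = E[R], so z = 0 with no continuity correction.
Step 5: Two-sided p-value via normal approximation = 2*(1 - Phi(|z|)) = 1.000000.
Step 6: alpha = 0.05. fail to reject H0.

R = 7, z = 0.0000, p = 1.000000, fail to reject H0.


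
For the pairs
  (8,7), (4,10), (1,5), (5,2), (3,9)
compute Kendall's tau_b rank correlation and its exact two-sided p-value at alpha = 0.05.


Step 1: Enumerate the 10 unordered pairs (i,j) with i<j and classify each by sign(x_j-x_i) * sign(y_j-y_i).
  (1,2):dx=-4,dy=+3->D; (1,3):dx=-7,dy=-2->C; (1,4):dx=-3,dy=-5->C; (1,5):dx=-5,dy=+2->D
  (2,3):dx=-3,dy=-5->C; (2,4):dx=+1,dy=-8->D; (2,5):dx=-1,dy=-1->C; (3,4):dx=+4,dy=-3->D
  (3,5):dx=+2,dy=+4->C; (4,5):dx=-2,dy=+7->D
Step 2: C = 5, D = 5, total pairs = 10.
Step 3: tau = (C - D)/(n(n-1)/2) = (5 - 5)/10 = 0.000000.
Step 4: Exact two-sided p-value (enumerate n! = 120 permutations of y under H0): p = 1.000000.
Step 5: alpha = 0.05. fail to reject H0.

tau_b = 0.0000 (C=5, D=5), p = 1.000000, fail to reject H0.


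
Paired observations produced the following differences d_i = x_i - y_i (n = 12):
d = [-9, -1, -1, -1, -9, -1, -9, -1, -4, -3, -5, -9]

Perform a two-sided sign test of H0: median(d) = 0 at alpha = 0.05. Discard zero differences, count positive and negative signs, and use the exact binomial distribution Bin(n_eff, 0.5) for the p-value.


Step 1: Discard zero differences. Original n = 12; n_eff = number of nonzero differences = 12.
Nonzero differences (with sign): -9, -1, -1, -1, -9, -1, -9, -1, -4, -3, -5, -9
Step 2: Count signs: positive = 0, negative = 12.
Step 3: Under H0: P(positive) = 0.5, so the number of positives S ~ Bin(12, 0.5).
Step 4: Two-sided exact p-value = sum of Bin(12,0.5) probabilities at or below the observed probability = 0.000488.
Step 5: alpha = 0.05. reject H0.

n_eff = 12, pos = 0, neg = 12, p = 0.000488, reject H0.


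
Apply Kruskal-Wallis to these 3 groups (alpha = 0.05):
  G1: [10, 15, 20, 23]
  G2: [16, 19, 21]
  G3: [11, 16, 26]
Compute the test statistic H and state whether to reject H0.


Step 1: Combine all N = 10 observations and assign midranks.
sorted (value, group, rank): (10,G1,1), (11,G3,2), (15,G1,3), (16,G2,4.5), (16,G3,4.5), (19,G2,6), (20,G1,7), (21,G2,8), (23,G1,9), (26,G3,10)
Step 2: Sum ranks within each group.
R_1 = 20 (n_1 = 4)
R_2 = 18.5 (n_2 = 3)
R_3 = 16.5 (n_3 = 3)
Step 3: H = 12/(N(N+1)) * sum(R_i^2/n_i) - 3(N+1)
     = 12/(10*11) * (20^2/4 + 18.5^2/3 + 16.5^2/3) - 3*11
     = 0.109091 * 304.833 - 33
     = 0.254545.
Step 4: Ties present; correction factor C = 1 - 6/(10^3 - 10) = 0.993939. Corrected H = 0.254545 / 0.993939 = 0.256098.
Step 5: Under H0, H ~ chi^2(2); p-value = 0.879810.
Step 6: alpha = 0.05. fail to reject H0.

H = 0.2561, df = 2, p = 0.879810, fail to reject H0.


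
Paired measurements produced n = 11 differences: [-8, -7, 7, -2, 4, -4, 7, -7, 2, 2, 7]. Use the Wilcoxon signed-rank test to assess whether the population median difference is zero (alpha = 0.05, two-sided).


Step 1: Drop any zero differences (none here) and take |d_i|.
|d| = [8, 7, 7, 2, 4, 4, 7, 7, 2, 2, 7]
Step 2: Midrank |d_i| (ties get averaged ranks).
ranks: |8|->11, |7|->8, |7|->8, |2|->2, |4|->4.5, |4|->4.5, |7|->8, |7|->8, |2|->2, |2|->2, |7|->8
Step 3: Attach original signs; sum ranks with positive sign and with negative sign.
W+ = 8 + 4.5 + 8 + 2 + 2 + 8 = 32.5
W- = 11 + 8 + 2 + 4.5 + 8 = 33.5
(Check: W+ + W- = 66 should equal n(n+1)/2 = 66.)
Step 4: Test statistic W = min(W+, W-) = 32.5.
Step 5: Ties in |d|, so use the tie-corrected normal approximation.
        E[W] = n(n+1)/4 = 11*12/4 = 33.
        Tie groups: |d|=2 (t=3), |d|=4 (t=2), |d|=7 (t=5); sum(t^3 - t) = 150.
        Var[W] = n(n+1)(2n+1)/24 - sum(t^3-t)/48 = 3036/24 - 150/48 = 123.375.
        z = (W - E[W]) / sqrt(Var[W]) = (32.5 - 33) / 11.1074 = -0.0450.
        Two-sided p = 2*Phi(z) = 0.964095.
Step 6: alpha = 0.05. fail to reject H0.

W+ = 32.5, W- = 33.5, W = min = 32.5, p = 0.964095, fail to reject H0.


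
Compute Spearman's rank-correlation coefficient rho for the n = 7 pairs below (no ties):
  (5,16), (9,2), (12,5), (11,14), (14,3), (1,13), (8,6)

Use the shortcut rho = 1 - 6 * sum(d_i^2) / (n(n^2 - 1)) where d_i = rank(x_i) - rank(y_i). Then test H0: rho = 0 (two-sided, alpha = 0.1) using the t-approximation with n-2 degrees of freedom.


Step 1: Rank x and y separately (midranks; no ties here).
rank(x): 5->2, 9->4, 12->6, 11->5, 14->7, 1->1, 8->3
rank(y): 16->7, 2->1, 5->3, 14->6, 3->2, 13->5, 6->4
Step 2: d_i = R_x(i) - R_y(i); compute d_i^2.
  (2-7)^2=25, (4-1)^2=9, (6-3)^2=9, (5-6)^2=1, (7-2)^2=25, (1-5)^2=16, (3-4)^2=1
sum(d^2) = 86.
Step 3: rho = 1 - 6*86 / (7*(7^2 - 1)) = 1 - 516/336 = -0.535714.
Step 4: Under H0, t = rho * sqrt((n-2)/(1-rho^2)) = -1.4186 ~ t(5).
Step 5: Two-sided p-value from the t-distribution with 5 df = 0.215217.
Step 6: alpha = 0.1. fail to reject H0.

rho = -0.5357, p = 0.215217, fail to reject H0 at alpha = 0.1.


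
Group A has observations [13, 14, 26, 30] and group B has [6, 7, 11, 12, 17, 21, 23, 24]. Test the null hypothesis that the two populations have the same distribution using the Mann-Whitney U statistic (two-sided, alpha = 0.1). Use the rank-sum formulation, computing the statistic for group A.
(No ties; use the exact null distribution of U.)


Step 1: Combine and sort all 12 observations; assign midranks.
sorted (value, group): (6,Y), (7,Y), (11,Y), (12,Y), (13,X), (14,X), (17,Y), (21,Y), (23,Y), (24,Y), (26,X), (30,X)
ranks: 6->1, 7->2, 11->3, 12->4, 13->5, 14->6, 17->7, 21->8, 23->9, 24->10, 26->11, 30->12
Step 2: Rank sum for X: R1 = 5 + 6 + 11 + 12 = 34.
Step 3: U_X = R1 - n1(n1+1)/2 = 34 - 4*5/2 = 34 - 10 = 24.
       U_Y = n1*n2 - U_X = 32 - 24 = 8.
Step 4: No ties, so the exact null distribution of U (based on enumerating the C(12,4) = 495 equally likely rank assignments) gives the two-sided p-value.
Step 5: p-value = 0.214141; compare to alpha = 0.1. fail to reject H0.

U_X = 24, p = 0.214141, fail to reject H0 at alpha = 0.1.


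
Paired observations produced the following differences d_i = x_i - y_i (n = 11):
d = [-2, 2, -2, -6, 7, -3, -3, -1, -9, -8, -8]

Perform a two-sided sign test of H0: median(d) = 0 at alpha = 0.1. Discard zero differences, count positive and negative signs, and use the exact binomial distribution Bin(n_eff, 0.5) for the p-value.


Step 1: Discard zero differences. Original n = 11; n_eff = number of nonzero differences = 11.
Nonzero differences (with sign): -2, +2, -2, -6, +7, -3, -3, -1, -9, -8, -8
Step 2: Count signs: positive = 2, negative = 9.
Step 3: Under H0: P(positive) = 0.5, so the number of positives S ~ Bin(11, 0.5).
Step 4: Two-sided exact p-value = sum of Bin(11,0.5) probabilities at or below the observed probability = 0.065430.
Step 5: alpha = 0.1. reject H0.

n_eff = 11, pos = 2, neg = 9, p = 0.065430, reject H0.


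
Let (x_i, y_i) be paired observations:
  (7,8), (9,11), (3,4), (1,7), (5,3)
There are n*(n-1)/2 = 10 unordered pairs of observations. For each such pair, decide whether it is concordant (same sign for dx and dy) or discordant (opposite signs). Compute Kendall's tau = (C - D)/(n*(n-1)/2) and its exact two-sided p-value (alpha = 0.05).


Step 1: Enumerate the 10 unordered pairs (i,j) with i<j and classify each by sign(x_j-x_i) * sign(y_j-y_i).
  (1,2):dx=+2,dy=+3->C; (1,3):dx=-4,dy=-4->C; (1,4):dx=-6,dy=-1->C; (1,5):dx=-2,dy=-5->C
  (2,3):dx=-6,dy=-7->C; (2,4):dx=-8,dy=-4->C; (2,5):dx=-4,dy=-8->C; (3,4):dx=-2,dy=+3->D
  (3,5):dx=+2,dy=-1->D; (4,5):dx=+4,dy=-4->D
Step 2: C = 7, D = 3, total pairs = 10.
Step 3: tau = (C - D)/(n(n-1)/2) = (7 - 3)/10 = 0.400000.
Step 4: Exact two-sided p-value (enumerate n! = 120 permutations of y under H0): p = 0.483333.
Step 5: alpha = 0.05. fail to reject H0.

tau_b = 0.4000 (C=7, D=3), p = 0.483333, fail to reject H0.


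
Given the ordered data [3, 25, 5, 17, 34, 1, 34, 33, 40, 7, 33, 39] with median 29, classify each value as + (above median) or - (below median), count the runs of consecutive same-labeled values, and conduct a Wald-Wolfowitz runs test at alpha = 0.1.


Step 1: Compute median = 29; label A = above, B = below.
Labels in order: BBBBABAAABAA  (n_A = 6, n_B = 6)
Step 2: Count runs R = 6.
Step 3: Under H0 (random ordering), E[R] = 2*n_A*n_B/(n_A+n_B) + 1 = 2*6*6/12 + 1 = 7.0000.
        Var[R] = 2*n_A*n_B*(2*n_A*n_B - n_A - n_B) / ((n_A+n_B)^2 * (n_A+n_B-1)) = 4320/1584 = 2.7273.
        SD[R] = 1.6514.
Step 4: Continuity-corrected z = (R + 0.5 - E[R]) / SD[R] = (6 + 0.5 - 7.0000) / 1.6514 = -0.3028.
Step 5: Two-sided p-value via normal approximation = 2*(1 - Phi(|z|)) = 0.762069.
Step 6: alpha = 0.1. fail to reject H0.

R = 6, z = -0.3028, p = 0.762069, fail to reject H0.


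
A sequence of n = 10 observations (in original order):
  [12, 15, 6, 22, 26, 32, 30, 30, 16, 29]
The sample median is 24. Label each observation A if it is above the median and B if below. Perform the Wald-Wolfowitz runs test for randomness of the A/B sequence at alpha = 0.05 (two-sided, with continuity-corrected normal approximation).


Step 1: Compute median = 24; label A = above, B = below.
Labels in order: BBBBAAAABA  (n_A = 5, n_B = 5)
Step 2: Count runs R = 4.
Step 3: Under H0 (random ordering), E[R] = 2*n_A*n_B/(n_A+n_B) + 1 = 2*5*5/10 + 1 = 6.0000.
        Var[R] = 2*n_A*n_B*(2*n_A*n_B - n_A - n_B) / ((n_A+n_B)^2 * (n_A+n_B-1)) = 2000/900 = 2.2222.
        SD[R] = 1.4907.
Step 4: Continuity-corrected z = (R + 0.5 - E[R]) / SD[R] = (4 + 0.5 - 6.0000) / 1.4907 = -1.0062.
Step 5: Two-sided p-value via normal approximation = 2*(1 - Phi(|z|)) = 0.314305.
Step 6: alpha = 0.05. fail to reject H0.

R = 4, z = -1.0062, p = 0.314305, fail to reject H0.


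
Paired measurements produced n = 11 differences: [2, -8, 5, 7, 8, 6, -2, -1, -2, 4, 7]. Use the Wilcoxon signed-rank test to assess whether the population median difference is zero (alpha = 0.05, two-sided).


Step 1: Drop any zero differences (none here) and take |d_i|.
|d| = [2, 8, 5, 7, 8, 6, 2, 1, 2, 4, 7]
Step 2: Midrank |d_i| (ties get averaged ranks).
ranks: |2|->3, |8|->10.5, |5|->6, |7|->8.5, |8|->10.5, |6|->7, |2|->3, |1|->1, |2|->3, |4|->5, |7|->8.5
Step 3: Attach original signs; sum ranks with positive sign and with negative sign.
W+ = 3 + 6 + 8.5 + 10.5 + 7 + 5 + 8.5 = 48.5
W- = 10.5 + 3 + 1 + 3 = 17.5
(Check: W+ + W- = 66 should equal n(n+1)/2 = 66.)
Step 4: Test statistic W = min(W+, W-) = 17.5.
Step 5: Ties in |d|, so use the tie-corrected normal approximation.
        E[W] = n(n+1)/4 = 11*12/4 = 33.
        Tie groups: |d|=2 (t=3), |d|=7 (t=2), |d|=8 (t=2); sum(t^3 - t) = 36.
        Var[W] = n(n+1)(2n+1)/24 - sum(t^3-t)/48 = 3036/24 - 36/48 = 125.75.
        z = (W - E[W]) / sqrt(Var[W]) = (17.5 - 33) / 11.2138 = -1.3822.
        Two-sided p = 2*Phi(z) = 0.166904.
Step 6: alpha = 0.05. fail to reject H0.

W+ = 48.5, W- = 17.5, W = min = 17.5, p = 0.166904, fail to reject H0.


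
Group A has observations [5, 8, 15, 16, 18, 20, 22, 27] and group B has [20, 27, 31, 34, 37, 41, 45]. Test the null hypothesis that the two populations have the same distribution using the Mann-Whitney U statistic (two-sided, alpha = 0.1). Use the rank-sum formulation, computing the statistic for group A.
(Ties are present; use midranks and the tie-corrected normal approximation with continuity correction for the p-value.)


Step 1: Combine and sort all 15 observations; assign midranks.
sorted (value, group): (5,X), (8,X), (15,X), (16,X), (18,X), (20,X), (20,Y), (22,X), (27,X), (27,Y), (31,Y), (34,Y), (37,Y), (41,Y), (45,Y)
ranks: 5->1, 8->2, 15->3, 16->4, 18->5, 20->6.5, 20->6.5, 22->8, 27->9.5, 27->9.5, 31->11, 34->12, 37->13, 41->14, 45->15
Step 2: Rank sum for X: R1 = 1 + 2 + 3 + 4 + 5 + 6.5 + 8 + 9.5 = 39.
Step 3: U_X = R1 - n1(n1+1)/2 = 39 - 8*9/2 = 39 - 36 = 3.
       U_Y = n1*n2 - U_X = 56 - 3 = 53.
Step 4: Ties are present, so use the tie-corrected normal approximation (with continuity correction) for the p-value.
Step 5: p-value = 0.004506; compare to alpha = 0.1. reject H0.

U_X = 3, p = 0.004506, reject H0 at alpha = 0.1.


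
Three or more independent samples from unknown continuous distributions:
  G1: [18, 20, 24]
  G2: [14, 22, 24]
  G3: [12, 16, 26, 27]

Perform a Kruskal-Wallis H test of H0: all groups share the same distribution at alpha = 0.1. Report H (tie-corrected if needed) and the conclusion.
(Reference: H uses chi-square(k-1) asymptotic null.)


Step 1: Combine all N = 10 observations and assign midranks.
sorted (value, group, rank): (12,G3,1), (14,G2,2), (16,G3,3), (18,G1,4), (20,G1,5), (22,G2,6), (24,G1,7.5), (24,G2,7.5), (26,G3,9), (27,G3,10)
Step 2: Sum ranks within each group.
R_1 = 16.5 (n_1 = 3)
R_2 = 15.5 (n_2 = 3)
R_3 = 23 (n_3 = 4)
Step 3: H = 12/(N(N+1)) * sum(R_i^2/n_i) - 3(N+1)
     = 12/(10*11) * (16.5^2/3 + 15.5^2/3 + 23^2/4) - 3*11
     = 0.109091 * 303.083 - 33
     = 0.063636.
Step 4: Ties present; correction factor C = 1 - 6/(10^3 - 10) = 0.993939. Corrected H = 0.063636 / 0.993939 = 0.064024.
Step 5: Under H0, H ~ chi^2(2); p-value = 0.968495.
Step 6: alpha = 0.1. fail to reject H0.

H = 0.0640, df = 2, p = 0.968495, fail to reject H0.


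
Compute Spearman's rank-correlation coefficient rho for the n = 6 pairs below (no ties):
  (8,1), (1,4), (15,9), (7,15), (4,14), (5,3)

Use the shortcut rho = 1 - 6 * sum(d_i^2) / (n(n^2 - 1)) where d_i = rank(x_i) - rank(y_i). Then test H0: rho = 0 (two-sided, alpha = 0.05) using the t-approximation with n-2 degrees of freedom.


Step 1: Rank x and y separately (midranks; no ties here).
rank(x): 8->5, 1->1, 15->6, 7->4, 4->2, 5->3
rank(y): 1->1, 4->3, 9->4, 15->6, 14->5, 3->2
Step 2: d_i = R_x(i) - R_y(i); compute d_i^2.
  (5-1)^2=16, (1-3)^2=4, (6-4)^2=4, (4-6)^2=4, (2-5)^2=9, (3-2)^2=1
sum(d^2) = 38.
Step 3: rho = 1 - 6*38 / (6*(6^2 - 1)) = 1 - 228/210 = -0.085714.
Step 4: Under H0, t = rho * sqrt((n-2)/(1-rho^2)) = -0.1721 ~ t(4).
Step 5: Two-sided p-value from the t-distribution with 4 df = 0.871743.
Step 6: alpha = 0.05. fail to reject H0.

rho = -0.0857, p = 0.871743, fail to reject H0 at alpha = 0.05.


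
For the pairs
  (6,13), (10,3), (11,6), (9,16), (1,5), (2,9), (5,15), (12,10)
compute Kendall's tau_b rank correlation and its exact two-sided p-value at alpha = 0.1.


Step 1: Enumerate the 28 unordered pairs (i,j) with i<j and classify each by sign(x_j-x_i) * sign(y_j-y_i).
  (1,2):dx=+4,dy=-10->D; (1,3):dx=+5,dy=-7->D; (1,4):dx=+3,dy=+3->C; (1,5):dx=-5,dy=-8->C
  (1,6):dx=-4,dy=-4->C; (1,7):dx=-1,dy=+2->D; (1,8):dx=+6,dy=-3->D; (2,3):dx=+1,dy=+3->C
  (2,4):dx=-1,dy=+13->D; (2,5):dx=-9,dy=+2->D; (2,6):dx=-8,dy=+6->D; (2,7):dx=-5,dy=+12->D
  (2,8):dx=+2,dy=+7->C; (3,4):dx=-2,dy=+10->D; (3,5):dx=-10,dy=-1->C; (3,6):dx=-9,dy=+3->D
  (3,7):dx=-6,dy=+9->D; (3,8):dx=+1,dy=+4->C; (4,5):dx=-8,dy=-11->C; (4,6):dx=-7,dy=-7->C
  (4,7):dx=-4,dy=-1->C; (4,8):dx=+3,dy=-6->D; (5,6):dx=+1,dy=+4->C; (5,7):dx=+4,dy=+10->C
  (5,8):dx=+11,dy=+5->C; (6,7):dx=+3,dy=+6->C; (6,8):dx=+10,dy=+1->C; (7,8):dx=+7,dy=-5->D
Step 2: C = 15, D = 13, total pairs = 28.
Step 3: tau = (C - D)/(n(n-1)/2) = (15 - 13)/28 = 0.071429.
Step 4: Exact two-sided p-value (enumerate n! = 40320 permutations of y under H0): p = 0.904861.
Step 5: alpha = 0.1. fail to reject H0.

tau_b = 0.0714 (C=15, D=13), p = 0.904861, fail to reject H0.


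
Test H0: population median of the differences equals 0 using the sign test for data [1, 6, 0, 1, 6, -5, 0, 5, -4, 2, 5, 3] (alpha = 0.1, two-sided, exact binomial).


Step 1: Discard zero differences. Original n = 12; n_eff = number of nonzero differences = 10.
Nonzero differences (with sign): +1, +6, +1, +6, -5, +5, -4, +2, +5, +3
Step 2: Count signs: positive = 8, negative = 2.
Step 3: Under H0: P(positive) = 0.5, so the number of positives S ~ Bin(10, 0.5).
Step 4: Two-sided exact p-value = sum of Bin(10,0.5) probabilities at or below the observed probability = 0.109375.
Step 5: alpha = 0.1. fail to reject H0.

n_eff = 10, pos = 8, neg = 2, p = 0.109375, fail to reject H0.


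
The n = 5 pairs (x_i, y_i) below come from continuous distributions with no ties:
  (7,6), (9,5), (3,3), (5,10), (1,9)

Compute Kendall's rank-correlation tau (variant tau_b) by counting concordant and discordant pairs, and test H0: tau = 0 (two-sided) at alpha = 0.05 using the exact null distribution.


Step 1: Enumerate the 10 unordered pairs (i,j) with i<j and classify each by sign(x_j-x_i) * sign(y_j-y_i).
  (1,2):dx=+2,dy=-1->D; (1,3):dx=-4,dy=-3->C; (1,4):dx=-2,dy=+4->D; (1,5):dx=-6,dy=+3->D
  (2,3):dx=-6,dy=-2->C; (2,4):dx=-4,dy=+5->D; (2,5):dx=-8,dy=+4->D; (3,4):dx=+2,dy=+7->C
  (3,5):dx=-2,dy=+6->D; (4,5):dx=-4,dy=-1->C
Step 2: C = 4, D = 6, total pairs = 10.
Step 3: tau = (C - D)/(n(n-1)/2) = (4 - 6)/10 = -0.200000.
Step 4: Exact two-sided p-value (enumerate n! = 120 permutations of y under H0): p = 0.816667.
Step 5: alpha = 0.05. fail to reject H0.

tau_b = -0.2000 (C=4, D=6), p = 0.816667, fail to reject H0.


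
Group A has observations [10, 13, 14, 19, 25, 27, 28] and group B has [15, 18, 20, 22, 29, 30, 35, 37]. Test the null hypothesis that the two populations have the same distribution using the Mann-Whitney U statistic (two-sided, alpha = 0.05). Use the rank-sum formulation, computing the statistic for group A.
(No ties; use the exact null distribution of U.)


Step 1: Combine and sort all 15 observations; assign midranks.
sorted (value, group): (10,X), (13,X), (14,X), (15,Y), (18,Y), (19,X), (20,Y), (22,Y), (25,X), (27,X), (28,X), (29,Y), (30,Y), (35,Y), (37,Y)
ranks: 10->1, 13->2, 14->3, 15->4, 18->5, 19->6, 20->7, 22->8, 25->9, 27->10, 28->11, 29->12, 30->13, 35->14, 37->15
Step 2: Rank sum for X: R1 = 1 + 2 + 3 + 6 + 9 + 10 + 11 = 42.
Step 3: U_X = R1 - n1(n1+1)/2 = 42 - 7*8/2 = 42 - 28 = 14.
       U_Y = n1*n2 - U_X = 56 - 14 = 42.
Step 4: No ties, so the exact null distribution of U (based on enumerating the C(15,7) = 6435 equally likely rank assignments) gives the two-sided p-value.
Step 5: p-value = 0.120591; compare to alpha = 0.05. fail to reject H0.

U_X = 14, p = 0.120591, fail to reject H0 at alpha = 0.05.


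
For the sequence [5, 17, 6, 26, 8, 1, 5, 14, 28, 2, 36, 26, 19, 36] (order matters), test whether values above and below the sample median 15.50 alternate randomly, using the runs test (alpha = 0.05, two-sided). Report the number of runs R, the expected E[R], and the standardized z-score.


Step 1: Compute median = 15.50; label A = above, B = below.
Labels in order: BABABBBBABAAAA  (n_A = 7, n_B = 7)
Step 2: Count runs R = 8.
Step 3: Under H0 (random ordering), E[R] = 2*n_A*n_B/(n_A+n_B) + 1 = 2*7*7/14 + 1 = 8.0000.
        Var[R] = 2*n_A*n_B*(2*n_A*n_B - n_A - n_B) / ((n_A+n_B)^2 * (n_A+n_B-1)) = 8232/2548 = 3.2308.
        SD[R] = 1.7974.
Step 4: R = E[R], so z = 0 with no continuity correction.
Step 5: Two-sided p-value via normal approximation = 2*(1 - Phi(|z|)) = 1.000000.
Step 6: alpha = 0.05. fail to reject H0.

R = 8, z = 0.0000, p = 1.000000, fail to reject H0.


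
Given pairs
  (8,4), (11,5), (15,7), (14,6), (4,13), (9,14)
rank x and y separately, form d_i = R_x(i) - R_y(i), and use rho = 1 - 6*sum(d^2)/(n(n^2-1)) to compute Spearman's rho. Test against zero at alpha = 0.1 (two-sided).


Step 1: Rank x and y separately (midranks; no ties here).
rank(x): 8->2, 11->4, 15->6, 14->5, 4->1, 9->3
rank(y): 4->1, 5->2, 7->4, 6->3, 13->5, 14->6
Step 2: d_i = R_x(i) - R_y(i); compute d_i^2.
  (2-1)^2=1, (4-2)^2=4, (6-4)^2=4, (5-3)^2=4, (1-5)^2=16, (3-6)^2=9
sum(d^2) = 38.
Step 3: rho = 1 - 6*38 / (6*(6^2 - 1)) = 1 - 228/210 = -0.085714.
Step 4: Under H0, t = rho * sqrt((n-2)/(1-rho^2)) = -0.1721 ~ t(4).
Step 5: Two-sided p-value from the t-distribution with 4 df = 0.871743.
Step 6: alpha = 0.1. fail to reject H0.

rho = -0.0857, p = 0.871743, fail to reject H0 at alpha = 0.1.


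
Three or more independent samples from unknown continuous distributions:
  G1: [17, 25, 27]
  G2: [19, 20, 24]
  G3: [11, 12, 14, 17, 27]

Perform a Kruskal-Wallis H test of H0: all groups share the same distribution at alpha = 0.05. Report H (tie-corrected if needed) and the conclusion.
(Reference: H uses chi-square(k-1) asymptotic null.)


Step 1: Combine all N = 11 observations and assign midranks.
sorted (value, group, rank): (11,G3,1), (12,G3,2), (14,G3,3), (17,G1,4.5), (17,G3,4.5), (19,G2,6), (20,G2,7), (24,G2,8), (25,G1,9), (27,G1,10.5), (27,G3,10.5)
Step 2: Sum ranks within each group.
R_1 = 24 (n_1 = 3)
R_2 = 21 (n_2 = 3)
R_3 = 21 (n_3 = 5)
Step 3: H = 12/(N(N+1)) * sum(R_i^2/n_i) - 3(N+1)
     = 12/(11*12) * (24^2/3 + 21^2/3 + 21^2/5) - 3*12
     = 0.090909 * 427.2 - 36
     = 2.836364.
Step 4: Ties present; correction factor C = 1 - 12/(11^3 - 11) = 0.990909. Corrected H = 2.836364 / 0.990909 = 2.862385.
Step 5: Under H0, H ~ chi^2(2); p-value = 0.239024.
Step 6: alpha = 0.05. fail to reject H0.

H = 2.8624, df = 2, p = 0.239024, fail to reject H0.


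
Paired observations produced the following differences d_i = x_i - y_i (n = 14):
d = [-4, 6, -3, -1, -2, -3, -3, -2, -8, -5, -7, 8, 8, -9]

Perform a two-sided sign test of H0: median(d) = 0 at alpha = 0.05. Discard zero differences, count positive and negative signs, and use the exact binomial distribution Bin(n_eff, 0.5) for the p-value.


Step 1: Discard zero differences. Original n = 14; n_eff = number of nonzero differences = 14.
Nonzero differences (with sign): -4, +6, -3, -1, -2, -3, -3, -2, -8, -5, -7, +8, +8, -9
Step 2: Count signs: positive = 3, negative = 11.
Step 3: Under H0: P(positive) = 0.5, so the number of positives S ~ Bin(14, 0.5).
Step 4: Two-sided exact p-value = sum of Bin(14,0.5) probabilities at or below the observed probability = 0.057373.
Step 5: alpha = 0.05. fail to reject H0.

n_eff = 14, pos = 3, neg = 11, p = 0.057373, fail to reject H0.


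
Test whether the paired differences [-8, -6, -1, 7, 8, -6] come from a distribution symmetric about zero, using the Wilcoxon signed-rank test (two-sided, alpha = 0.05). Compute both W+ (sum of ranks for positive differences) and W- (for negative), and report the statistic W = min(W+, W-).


Step 1: Drop any zero differences (none here) and take |d_i|.
|d| = [8, 6, 1, 7, 8, 6]
Step 2: Midrank |d_i| (ties get averaged ranks).
ranks: |8|->5.5, |6|->2.5, |1|->1, |7|->4, |8|->5.5, |6|->2.5
Step 3: Attach original signs; sum ranks with positive sign and with negative sign.
W+ = 4 + 5.5 = 9.5
W- = 5.5 + 2.5 + 1 + 2.5 = 11.5
(Check: W+ + W- = 21 should equal n(n+1)/2 = 21.)
Step 4: Test statistic W = min(W+, W-) = 9.5.
Step 5: Ties in |d|, so use the tie-corrected normal approximation.
        E[W] = n(n+1)/4 = 6*7/4 = 10.5.
        Tie groups: |d|=6 (t=2), |d|=8 (t=2); sum(t^3 - t) = 12.
        Var[W] = n(n+1)(2n+1)/24 - sum(t^3-t)/48 = 546/24 - 12/48 = 22.5.
        z = (W - E[W]) / sqrt(Var[W]) = (9.5 - 10.5) / 4.7434 = -0.2108.
        Two-sided p = 2*Phi(z) = 0.833029.
Step 6: alpha = 0.05. fail to reject H0.

W+ = 9.5, W- = 11.5, W = min = 9.5, p = 0.833029, fail to reject H0.


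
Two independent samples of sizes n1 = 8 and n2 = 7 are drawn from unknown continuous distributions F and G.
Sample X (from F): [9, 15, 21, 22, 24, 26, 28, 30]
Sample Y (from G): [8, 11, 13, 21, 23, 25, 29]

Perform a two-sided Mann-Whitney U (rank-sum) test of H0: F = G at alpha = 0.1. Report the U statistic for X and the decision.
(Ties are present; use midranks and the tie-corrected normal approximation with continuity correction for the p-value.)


Step 1: Combine and sort all 15 observations; assign midranks.
sorted (value, group): (8,Y), (9,X), (11,Y), (13,Y), (15,X), (21,X), (21,Y), (22,X), (23,Y), (24,X), (25,Y), (26,X), (28,X), (29,Y), (30,X)
ranks: 8->1, 9->2, 11->3, 13->4, 15->5, 21->6.5, 21->6.5, 22->8, 23->9, 24->10, 25->11, 26->12, 28->13, 29->14, 30->15
Step 2: Rank sum for X: R1 = 2 + 5 + 6.5 + 8 + 10 + 12 + 13 + 15 = 71.5.
Step 3: U_X = R1 - n1(n1+1)/2 = 71.5 - 8*9/2 = 71.5 - 36 = 35.5.
       U_Y = n1*n2 - U_X = 56 - 35.5 = 20.5.
Step 4: Ties are present, so use the tie-corrected normal approximation (with continuity correction) for the p-value.
Step 5: p-value = 0.417471; compare to alpha = 0.1. fail to reject H0.

U_X = 35.5, p = 0.417471, fail to reject H0 at alpha = 0.1.


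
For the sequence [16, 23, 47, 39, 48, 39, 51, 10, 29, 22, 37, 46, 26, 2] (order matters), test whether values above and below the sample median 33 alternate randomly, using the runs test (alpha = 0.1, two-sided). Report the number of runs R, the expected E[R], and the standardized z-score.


Step 1: Compute median = 33; label A = above, B = below.
Labels in order: BBAAAAABBBAABB  (n_A = 7, n_B = 7)
Step 2: Count runs R = 5.
Step 3: Under H0 (random ordering), E[R] = 2*n_A*n_B/(n_A+n_B) + 1 = 2*7*7/14 + 1 = 8.0000.
        Var[R] = 2*n_A*n_B*(2*n_A*n_B - n_A - n_B) / ((n_A+n_B)^2 * (n_A+n_B-1)) = 8232/2548 = 3.2308.
        SD[R] = 1.7974.
Step 4: Continuity-corrected z = (R + 0.5 - E[R]) / SD[R] = (5 + 0.5 - 8.0000) / 1.7974 = -1.3909.
Step 5: Two-sided p-value via normal approximation = 2*(1 - Phi(|z|)) = 0.164264.
Step 6: alpha = 0.1. fail to reject H0.

R = 5, z = -1.3909, p = 0.164264, fail to reject H0.


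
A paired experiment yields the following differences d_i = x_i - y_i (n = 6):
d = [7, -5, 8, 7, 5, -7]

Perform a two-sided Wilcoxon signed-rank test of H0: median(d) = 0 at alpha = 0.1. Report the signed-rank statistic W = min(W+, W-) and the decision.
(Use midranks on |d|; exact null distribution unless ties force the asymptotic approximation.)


Step 1: Drop any zero differences (none here) and take |d_i|.
|d| = [7, 5, 8, 7, 5, 7]
Step 2: Midrank |d_i| (ties get averaged ranks).
ranks: |7|->4, |5|->1.5, |8|->6, |7|->4, |5|->1.5, |7|->4
Step 3: Attach original signs; sum ranks with positive sign and with negative sign.
W+ = 4 + 6 + 4 + 1.5 = 15.5
W- = 1.5 + 4 = 5.5
(Check: W+ + W- = 21 should equal n(n+1)/2 = 21.)
Step 4: Test statistic W = min(W+, W-) = 5.5.
Step 5: Ties in |d|, so use the tie-corrected normal approximation.
        E[W] = n(n+1)/4 = 6*7/4 = 10.5.
        Tie groups: |d|=5 (t=2), |d|=7 (t=3); sum(t^3 - t) = 30.
        Var[W] = n(n+1)(2n+1)/24 - sum(t^3-t)/48 = 546/24 - 30/48 = 22.125.
        z = (W - E[W]) / sqrt(Var[W]) = (5.5 - 10.5) / 4.7037 = -1.0630.
        Two-sided p = 2*Phi(z) = 0.287787.
Step 6: alpha = 0.1. fail to reject H0.

W+ = 15.5, W- = 5.5, W = min = 5.5, p = 0.287787, fail to reject H0.


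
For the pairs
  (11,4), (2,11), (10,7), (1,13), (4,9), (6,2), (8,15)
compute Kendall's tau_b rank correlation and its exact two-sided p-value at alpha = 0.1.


Step 1: Enumerate the 21 unordered pairs (i,j) with i<j and classify each by sign(x_j-x_i) * sign(y_j-y_i).
  (1,2):dx=-9,dy=+7->D; (1,3):dx=-1,dy=+3->D; (1,4):dx=-10,dy=+9->D; (1,5):dx=-7,dy=+5->D
  (1,6):dx=-5,dy=-2->C; (1,7):dx=-3,dy=+11->D; (2,3):dx=+8,dy=-4->D; (2,4):dx=-1,dy=+2->D
  (2,5):dx=+2,dy=-2->D; (2,6):dx=+4,dy=-9->D; (2,7):dx=+6,dy=+4->C; (3,4):dx=-9,dy=+6->D
  (3,5):dx=-6,dy=+2->D; (3,6):dx=-4,dy=-5->C; (3,7):dx=-2,dy=+8->D; (4,5):dx=+3,dy=-4->D
  (4,6):dx=+5,dy=-11->D; (4,7):dx=+7,dy=+2->C; (5,6):dx=+2,dy=-7->D; (5,7):dx=+4,dy=+6->C
  (6,7):dx=+2,dy=+13->C
Step 2: C = 6, D = 15, total pairs = 21.
Step 3: tau = (C - D)/(n(n-1)/2) = (6 - 15)/21 = -0.428571.
Step 4: Exact two-sided p-value (enumerate n! = 5040 permutations of y under H0): p = 0.238889.
Step 5: alpha = 0.1. fail to reject H0.

tau_b = -0.4286 (C=6, D=15), p = 0.238889, fail to reject H0.


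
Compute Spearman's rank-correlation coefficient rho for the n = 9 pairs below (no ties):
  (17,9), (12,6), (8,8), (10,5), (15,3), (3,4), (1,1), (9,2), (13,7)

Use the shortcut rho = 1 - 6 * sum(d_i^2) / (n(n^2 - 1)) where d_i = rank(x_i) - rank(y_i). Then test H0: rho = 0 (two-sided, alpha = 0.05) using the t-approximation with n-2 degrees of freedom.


Step 1: Rank x and y separately (midranks; no ties here).
rank(x): 17->9, 12->6, 8->3, 10->5, 15->8, 3->2, 1->1, 9->4, 13->7
rank(y): 9->9, 6->6, 8->8, 5->5, 3->3, 4->4, 1->1, 2->2, 7->7
Step 2: d_i = R_x(i) - R_y(i); compute d_i^2.
  (9-9)^2=0, (6-6)^2=0, (3-8)^2=25, (5-5)^2=0, (8-3)^2=25, (2-4)^2=4, (1-1)^2=0, (4-2)^2=4, (7-7)^2=0
sum(d^2) = 58.
Step 3: rho = 1 - 6*58 / (9*(9^2 - 1)) = 1 - 348/720 = 0.516667.
Step 4: Under H0, t = rho * sqrt((n-2)/(1-rho^2)) = 1.5966 ~ t(7).
Step 5: Two-sided p-value from the t-distribution with 7 df = 0.154390.
Step 6: alpha = 0.05. fail to reject H0.

rho = 0.5167, p = 0.154390, fail to reject H0 at alpha = 0.05.


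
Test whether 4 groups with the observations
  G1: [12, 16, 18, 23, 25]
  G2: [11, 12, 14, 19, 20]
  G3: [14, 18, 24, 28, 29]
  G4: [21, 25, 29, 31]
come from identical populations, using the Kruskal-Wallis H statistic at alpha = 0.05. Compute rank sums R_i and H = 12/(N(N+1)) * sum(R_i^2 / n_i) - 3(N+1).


Step 1: Combine all N = 19 observations and assign midranks.
sorted (value, group, rank): (11,G2,1), (12,G1,2.5), (12,G2,2.5), (14,G2,4.5), (14,G3,4.5), (16,G1,6), (18,G1,7.5), (18,G3,7.5), (19,G2,9), (20,G2,10), (21,G4,11), (23,G1,12), (24,G3,13), (25,G1,14.5), (25,G4,14.5), (28,G3,16), (29,G3,17.5), (29,G4,17.5), (31,G4,19)
Step 2: Sum ranks within each group.
R_1 = 42.5 (n_1 = 5)
R_2 = 27 (n_2 = 5)
R_3 = 58.5 (n_3 = 5)
R_4 = 62 (n_4 = 4)
Step 3: H = 12/(N(N+1)) * sum(R_i^2/n_i) - 3(N+1)
     = 12/(19*20) * (42.5^2/5 + 27^2/5 + 58.5^2/5 + 62^2/4) - 3*20
     = 0.031579 * 2152.5 - 60
     = 7.973684.
Step 4: Ties present; correction factor C = 1 - 30/(19^3 - 19) = 0.995614. Corrected H = 7.973684 / 0.995614 = 8.008811.
Step 5: Under H0, H ~ chi^2(3); p-value = 0.045830.
Step 6: alpha = 0.05. reject H0.

H = 8.0088, df = 3, p = 0.045830, reject H0.


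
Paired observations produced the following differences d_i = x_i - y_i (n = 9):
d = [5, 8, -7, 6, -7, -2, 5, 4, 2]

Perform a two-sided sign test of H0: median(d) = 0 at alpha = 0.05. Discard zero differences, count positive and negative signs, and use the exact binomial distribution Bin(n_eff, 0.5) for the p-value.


Step 1: Discard zero differences. Original n = 9; n_eff = number of nonzero differences = 9.
Nonzero differences (with sign): +5, +8, -7, +6, -7, -2, +5, +4, +2
Step 2: Count signs: positive = 6, negative = 3.
Step 3: Under H0: P(positive) = 0.5, so the number of positives S ~ Bin(9, 0.5).
Step 4: Two-sided exact p-value = sum of Bin(9,0.5) probabilities at or below the observed probability = 0.507812.
Step 5: alpha = 0.05. fail to reject H0.

n_eff = 9, pos = 6, neg = 3, p = 0.507812, fail to reject H0.


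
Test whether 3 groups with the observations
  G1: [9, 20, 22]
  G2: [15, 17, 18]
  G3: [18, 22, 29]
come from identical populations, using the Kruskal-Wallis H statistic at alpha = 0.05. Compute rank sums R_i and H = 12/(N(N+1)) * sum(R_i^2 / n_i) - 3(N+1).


Step 1: Combine all N = 9 observations and assign midranks.
sorted (value, group, rank): (9,G1,1), (15,G2,2), (17,G2,3), (18,G2,4.5), (18,G3,4.5), (20,G1,6), (22,G1,7.5), (22,G3,7.5), (29,G3,9)
Step 2: Sum ranks within each group.
R_1 = 14.5 (n_1 = 3)
R_2 = 9.5 (n_2 = 3)
R_3 = 21 (n_3 = 3)
Step 3: H = 12/(N(N+1)) * sum(R_i^2/n_i) - 3(N+1)
     = 12/(9*10) * (14.5^2/3 + 9.5^2/3 + 21^2/3) - 3*10
     = 0.133333 * 247.167 - 30
     = 2.955556.
Step 4: Ties present; correction factor C = 1 - 12/(9^3 - 9) = 0.983333. Corrected H = 2.955556 / 0.983333 = 3.005650.
Step 5: Under H0, H ~ chi^2(2); p-value = 0.222501.
Step 6: alpha = 0.05. fail to reject H0.

H = 3.0056, df = 2, p = 0.222501, fail to reject H0.


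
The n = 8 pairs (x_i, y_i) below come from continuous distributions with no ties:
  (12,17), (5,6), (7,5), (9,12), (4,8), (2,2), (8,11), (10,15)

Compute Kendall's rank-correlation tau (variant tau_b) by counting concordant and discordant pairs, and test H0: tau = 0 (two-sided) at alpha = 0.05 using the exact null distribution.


Step 1: Enumerate the 28 unordered pairs (i,j) with i<j and classify each by sign(x_j-x_i) * sign(y_j-y_i).
  (1,2):dx=-7,dy=-11->C; (1,3):dx=-5,dy=-12->C; (1,4):dx=-3,dy=-5->C; (1,5):dx=-8,dy=-9->C
  (1,6):dx=-10,dy=-15->C; (1,7):dx=-4,dy=-6->C; (1,8):dx=-2,dy=-2->C; (2,3):dx=+2,dy=-1->D
  (2,4):dx=+4,dy=+6->C; (2,5):dx=-1,dy=+2->D; (2,6):dx=-3,dy=-4->C; (2,7):dx=+3,dy=+5->C
  (2,8):dx=+5,dy=+9->C; (3,4):dx=+2,dy=+7->C; (3,5):dx=-3,dy=+3->D; (3,6):dx=-5,dy=-3->C
  (3,7):dx=+1,dy=+6->C; (3,8):dx=+3,dy=+10->C; (4,5):dx=-5,dy=-4->C; (4,6):dx=-7,dy=-10->C
  (4,7):dx=-1,dy=-1->C; (4,8):dx=+1,dy=+3->C; (5,6):dx=-2,dy=-6->C; (5,7):dx=+4,dy=+3->C
  (5,8):dx=+6,dy=+7->C; (6,7):dx=+6,dy=+9->C; (6,8):dx=+8,dy=+13->C; (7,8):dx=+2,dy=+4->C
Step 2: C = 25, D = 3, total pairs = 28.
Step 3: tau = (C - D)/(n(n-1)/2) = (25 - 3)/28 = 0.785714.
Step 4: Exact two-sided p-value (enumerate n! = 40320 permutations of y under H0): p = 0.005506.
Step 5: alpha = 0.05. reject H0.

tau_b = 0.7857 (C=25, D=3), p = 0.005506, reject H0.
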